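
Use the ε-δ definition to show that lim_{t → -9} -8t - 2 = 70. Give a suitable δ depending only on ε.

Let ε > 0. We need δ > 0 so that 0 < |t + 9| < δ implies |(-8t - 2) − 70| < ε.
|(-8t - 2) − 70| = |-8t - 72| = 8|t + 9|.
Thus it suffices that |t + 9| < ε/8.
Choosing δ = ε/8 gives |(-8t - 2) − 70| = 8|t + 9| < ε whenever |t + 9| < δ.

δ = ε/8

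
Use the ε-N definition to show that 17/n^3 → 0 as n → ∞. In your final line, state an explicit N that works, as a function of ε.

N = (17/ε)^{1/3}

Fix ε > 0. For n ≥ 1, |17/n^3 − 0| = 17/n^3.
17/n^3 < ε ⇔ n^3 > 17/ε ⇔ n > (17/ε)^{1/3}.
Take N = (17/ε)^{1/3}. Then n > N implies 17/n^3 < ε.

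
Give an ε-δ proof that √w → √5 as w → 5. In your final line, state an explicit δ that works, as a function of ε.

Let ε > 0 be given. We want δ > 0 such that 0 < |w − 5| < δ implies |√w − √5| < ε.
Multiplying by the conjugate, |√w − √5| = |w − 5|/(√w + √5).
Restrict δ ≤ 5 so that |w − 5| < 5 forces w > 0, and then √w + √5 > √5.
Hence |√w − √5| < |w − 5|/√5, which is < ε once |w − 5| < √5·ε.
Take δ = min(5, √5·ε). If 0 < |w − 5| < δ then w > 0 and |√w − √5| < |w − 5|/√5 < ε.

δ = min(5, √5·ε)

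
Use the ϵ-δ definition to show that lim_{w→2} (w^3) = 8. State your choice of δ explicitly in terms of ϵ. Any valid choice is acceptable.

Fix ϵ > 0. We seek δ > 0 with 0 < |w − 2| < δ ⇒ |w^3 − 8| < ϵ.
Factor: w^3 − 8 = (w − 2)(w^2 + 2w + 4), so |w^3 − 8| = |w − 2|·|w^2 + 2w + 4|.
Restrict δ ≤ 1. Then |w − 2| < 1 gives |w| < 3, so by the triangle inequality |w^2 + 2w + 4| ≤ 3^2 + 2·3 + 4 = 19.
Hence |w^3 − 8| ≤ 19|w − 2|, which is < ϵ once |w − 2| < ϵ/19.
Take δ = min(1, ϵ/19). If 0 < |w − 2| < δ then both bounds hold and |w^3 − 8| ≤ 19|w − 2| < 19·(ϵ/19) = ϵ.

δ = min(1, ϵ/19)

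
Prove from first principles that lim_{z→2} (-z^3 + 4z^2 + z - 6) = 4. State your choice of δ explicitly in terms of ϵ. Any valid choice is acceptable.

Let ϵ > 0 be given. We want δ > 0 such that 0 < |z − 2| < δ implies |(-z^3 + 4z^2 + z - 6) − 4| < ϵ.
(-z^3 + 4z^2 + z - 6) − 4 = -z^3 + 4z^2 + z - 10 = (z − 2)(-z^2 + 2z + 5).
So |(-z^3 + 4z^2 + z - 6) − 4| = |z − 2|·|-z^2 + 2z + 5|.
Assume first that |z − 2| < 1, so |z| < 3. Then |-z^2 + 2z + 5| ≤ 3^2 + 2·3 + 5 = 20.
Hence |(-z^3 + 4z^2 + z - 6) − 4| ≤ 20|z − 2| < ϵ provided |z − 2| < ϵ/20.
Take δ = min(1, ϵ/20). Then 0 < |z − 2| < δ gives both |z − 2| < 1 and |z − 2| < ϵ/20, so |(-z^3 + 4z^2 + z - 6) − 4| < ϵ.

δ = min(1, ϵ/20)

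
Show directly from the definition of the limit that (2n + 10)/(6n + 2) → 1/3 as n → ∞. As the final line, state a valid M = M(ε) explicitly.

M = (14/9)/ε

Let ε > 0. For n ≥ 1, |(2n + 10)/(6n + 2) − (1/3)| = |56|/(6(6n + 2)) = 56/(6(6n + 2)).
Since 6n + 2 ≥ 6n for n ≥ 1, this is ≤ 56/(6·6n) = (14/9)/n.
So |(2n + 10)/(6n + 2) − (1/3)| < ε whenever n > (14/9)/ε.
Take M = (14/9)/ε. If n > M then |(2n + 10)/(6n + 2) − (1/3)| ≤ (14/9)/n < ε.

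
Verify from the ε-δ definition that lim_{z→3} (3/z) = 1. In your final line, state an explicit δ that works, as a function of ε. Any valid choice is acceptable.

δ = min(3/2, (3/2)ε)

Suppose ε > 0. We seek δ > 0 such that 0 < |z − 3| < δ implies |3/z − 1| < ε.
|3/z − 1| = 3·|3 − z|/(3·|z|) = 3|z − 3|/(3|z|).
Require δ ≤ 3/2 so that |z| > 3 − 3/2 = 3/2, hence 3|z| > 9/2.
Then |3/z − 1| < 3|z − 3|/(9/2), which is < ε when |z − 3| < (3/2)ε.
Take δ = min(3/2, (3/2)ε). Then 0 < |z − 3| < δ gives both |z − 3| < 3/2 and |z − 3| < (3/2)ε, so |3/z − 1| < ε.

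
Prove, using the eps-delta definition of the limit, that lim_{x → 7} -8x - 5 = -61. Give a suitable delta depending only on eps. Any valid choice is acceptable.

delta = eps/8

Let eps > 0 be given. We need delta > 0 so that 0 < |x − 7| < delta implies |(-8x - 5) + 61| < eps.
Since (-8x - 5) + 61 = -8(x − 7), we have |(-8x - 5) + 61| = 8|x − 7|.
Thus it suffices that |x − 7| < eps/8.
Take delta = eps/8. If 0 < |x − 7| < delta then |(-8x - 5) + 61| = 8|x − 7| < 8·(eps/8) = eps.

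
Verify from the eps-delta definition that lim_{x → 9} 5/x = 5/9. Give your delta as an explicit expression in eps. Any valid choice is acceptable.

delta = min(9/2, (81/10)eps)

Suppose eps > 0. We seek delta > 0 such that 0 < |x − 9| < delta implies |5/x − (5/9)| < eps.
|5/x − (5/9)| = 5·|9 − x|/(9·|x|) = 5|x − 9|/(9|x|).
Restrict delta ≤ 9/2. Then |x − 9| < 9/2 gives |x| > 9/2, so 9|x| > 81/2.
Then |5/x − (5/9)| < 5|x − 9|/(81/2), which is < eps when |x − 9| < (81/10)eps.
Take delta = min(9/2, (81/10)eps). Then 0 < |x − 9| < delta gives both |x − 9| < 9/2 and |x − 9| < (81/10)eps, so |5/x − (5/9)| < eps.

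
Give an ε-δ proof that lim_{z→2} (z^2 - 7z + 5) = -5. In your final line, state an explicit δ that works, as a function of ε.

δ = min(1, ε/8)

Suppose ε > 0. We want δ > 0 such that 0 < |z − 2| < δ implies |(z^2 - 7z + 5) + 5| < ε.
(z^2 - 7z + 5) + 5 = z^2 - 7z + 10 = (z − 2)(z - 5).
So |(z^2 - 7z + 5) + 5| = |z − 2|·|z - 5|.
Require δ ≤ 1. Then |z − 2| < 1 gives |z| < 3, and by the triangle inequality |z - 5| ≤ 3 + 5 = 8.
Hence |(z^2 - 7z + 5) + 5| ≤ 8|z − 2| < ε provided |z − 2| < ε/8.
Take δ = min(1, ε/8). Then 0 < |z − 2| < δ gives both |z − 2| < 1 and |z − 2| < ε/8, so |(z^2 - 7z + 5) + 5| < ε.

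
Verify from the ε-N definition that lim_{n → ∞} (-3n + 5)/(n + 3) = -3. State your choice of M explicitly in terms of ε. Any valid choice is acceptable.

M = 14/ε

Let ε > 0. For n ≥ 1, |(-3n + 5)/(n + 3) + 3| = |14|/((n + 3)) = 14/((n + 3)).
Since n + 3 ≥ n for n ≥ 1, this is ≤ 14/(n) = 14/n.
So |(-3n + 5)/(n + 3) + 3| < ε whenever n > 14/ε.
Take M = 14/ε. If n > M then |(-3n + 5)/(n + 3) + 3| ≤ 14/n < ε.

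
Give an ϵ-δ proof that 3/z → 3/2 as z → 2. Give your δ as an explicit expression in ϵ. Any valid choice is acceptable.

δ = min(1, (2/3)ϵ)

Fix ϵ > 0. We seek δ > 0 such that 0 < |z − 2| < δ implies |3/z − (3/2)| < ϵ.
|3/z − (3/2)| = 3·|2 − z|/(2·|z|) = 3|z − 2|/(2|z|).
Restrict δ ≤ 1. Then |z − 2| < 1 gives |z| > 1, so 2|z| > 2.
Then |3/z − (3/2)| < 3|z − 2|/2, which is < ϵ when |z − 2| < (2/3)ϵ.
Take δ = min(1, (2/3)ϵ). Then 0 < |z − 2| < δ gives both |z − 2| < 1 and |z − 2| < (2/3)ϵ, so |3/z − (3/2)| < ϵ.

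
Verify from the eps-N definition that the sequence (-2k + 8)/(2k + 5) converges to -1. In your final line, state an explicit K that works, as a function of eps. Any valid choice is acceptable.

Fix eps > 0. For k ≥ 1, |(-2k + 8)/(2k + 5) + 1| = |26|/(2(2k + 5)) = 26/(2(2k + 5)).
Since 2k + 5 ≥ 2k for k ≥ 1, this is ≤ 26/(2·2k) = (13/2)/k.
So |(-2k + 8)/(2k + 5) + 1| < eps whenever k > (13/2)/eps.
Take K = (13/2)/eps. If k > K then |(-2k + 8)/(2k + 5) + 1| ≤ (13/2)/k < eps.

K = (13/2)/eps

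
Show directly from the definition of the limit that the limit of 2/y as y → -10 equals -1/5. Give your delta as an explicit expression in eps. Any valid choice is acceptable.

delta = min(5, 25eps)

Fix eps > 0. We seek delta > 0 such that 0 < |y + 10| < delta implies |2/y + 1/5| < eps.
|2/y + 1/5| = 2·|-10 − y|/(10·|y|) = 2|y + 10|/(10|y|).
Require delta ≤ 5 so that |y| > 10 − 5 = 5, hence 10|y| > 50.
Then |2/y + 1/5| < 2|y + 10|/50, which is < eps when |y + 10| < 25eps.
Take delta = min(5, 25eps). Then 0 < |y + 10| < delta gives both |y + 10| < 5 and |y + 10| < 25eps, so |2/y + 1/5| < eps.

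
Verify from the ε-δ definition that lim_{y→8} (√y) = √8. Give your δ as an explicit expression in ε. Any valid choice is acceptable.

Let ε > 0. We want δ > 0 such that 0 < |y − 8| < δ implies |√y − √8| < ε.
Rationalise: √y − √8 = (y − 8)/(√y + √8), so |√y − √8| = |y − 8|/(√y + √8).
Restrict δ ≤ 8 so that |y − 8| < 8 forces y > 0, and then √y + √8 > √8.
Hence |√y − √8| < |y − 8|/√8, which is < ε once |y − 8| < √8·ε.
Take δ = min(8, √8·ε). If 0 < |y − 8| < δ then y > 0 and |√y − √8| < |y − 8|/√8 < ε.

δ = min(8, √8·ε)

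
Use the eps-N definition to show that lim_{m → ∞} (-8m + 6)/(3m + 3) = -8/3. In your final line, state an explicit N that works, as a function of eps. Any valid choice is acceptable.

N = (14/3)/eps

Let eps > 0 be given. For m ≥ 1, |(-8m + 6)/(3m + 3) + 8/3| = |42|/(3(3m + 3)) = 42/(3(3m + 3)).
Since 3m + 3 ≥ 3m for m ≥ 1, this is ≤ 42/(3·3m) = (14/3)/m.
So |(-8m + 6)/(3m + 3) + 8/3| < eps whenever m > (14/3)/eps.
Take N = (14/3)/eps. If m > N then |(-8m + 6)/(3m + 3) + 8/3| ≤ (14/3)/m < eps.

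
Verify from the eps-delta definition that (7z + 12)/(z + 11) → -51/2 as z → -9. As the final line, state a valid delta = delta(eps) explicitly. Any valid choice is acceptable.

delta = min(1, (2/65)eps)

Let eps > 0 be given. We want delta > 0 with 0 < |z + 9| < delta ⇒ |(7z + 12)/(z + 11) + 51/2| < eps.
Combining over a common denominator, (7z + 12)/(z + 11) + 51/2 = [(7z + 12)·2 − (-51)·(z + 11)] / [2·(z + 11)] = 65(z + 9) / (2(z + 11)).
So |(7z + 12)/(z + 11) + 51/2| = 65|z + 9| / (2·|z + 11|).
Require delta ≤ 1, so |z + 11| ≥ |2| − |z + 9| > 2 − 1 = 1.
Hence |(7z + 12)/(z + 11) + 51/2| < 65|z + 9|/(2·1) = (65/2)|z + 9|, which is < eps once |z + 9| < (2/65)eps.
Take delta = min(1, (2/65)eps). Then 0 < |z + 9| < delta forces both bounds, so |(7z + 12)/(z + 11) + 51/2| < eps.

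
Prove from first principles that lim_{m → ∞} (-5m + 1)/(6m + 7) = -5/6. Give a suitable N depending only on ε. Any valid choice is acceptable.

Let ε > 0. For m ≥ 1, |(-5m + 1)/(6m + 7) + 5/6| = |41|/(6(6m + 7)) = 41/(6(6m + 7)).
Since 6m + 7 ≥ 6m for m ≥ 1, this is ≤ 41/(6·6m) = (41/36)/m.
So |(-5m + 1)/(6m + 7) + 5/6| < ε whenever m > (41/36)/ε.
Take N = (41/36)/ε. If m > N then |(-5m + 1)/(6m + 7) + 5/6| ≤ (41/36)/m < ε.

N = (41/36)/ε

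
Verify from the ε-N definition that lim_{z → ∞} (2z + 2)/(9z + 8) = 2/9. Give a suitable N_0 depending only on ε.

N_0 = (2/81)/ε

Suppose ε > 0. We seek N_0 > 0 such that z > N_0 implies |(2z + 2)/(9z + 8) − (2/9)| < ε.
(2z + 2)/(9z + 8) − (2/9) = (9(2z + 2) − 2(9z + 8)) / (9(9z + 8)) = 2/(9(9z + 8)).
For z > 0 we have 9z + 8 > 9z, so |(2z + 2)/(9z + 8) − (2/9)| = 2/(9(9z + 8)) < 2/(9·9z) = (2/81)/z.
Thus |(2z + 2)/(9z + 8) − (2/9)| < ε whenever z > (2/81)/ε.
Take N_0 = (2/81)/ε. If z > N_0 then |(2z + 2)/(9z + 8) − (2/9)| < (2/81)/z < ε.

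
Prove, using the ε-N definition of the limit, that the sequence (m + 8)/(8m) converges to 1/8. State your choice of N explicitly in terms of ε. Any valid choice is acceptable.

Suppose ε > 0. For m ≥ 1, |(m + 8)/(8m) − (1/8)| = |64|/(8(8m)) = 64/(8(8m)).
Since 8m ≥ 8m for m ≥ 1, this is ≤ 64/(8·8m) = 1/m.
So |(m + 8)/(8m) − (1/8)| < ε whenever m > 1/ε.
Take N = 1/ε. If m > N then |(m + 8)/(8m) − (1/8)| ≤ 1/m < ε.

N = 1/ε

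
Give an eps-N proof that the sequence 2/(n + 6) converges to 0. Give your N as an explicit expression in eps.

Suppose eps > 0. For n ≥ 1, |2/(n + 6) − 0| = 2/(n + 6) ≤ 2/n.
We need 2/n < eps, i.e. n > 2/eps.
Take N = 2/eps. If n > N then |2/(n + 6)| ≤ 2/n < eps.

N = 2/eps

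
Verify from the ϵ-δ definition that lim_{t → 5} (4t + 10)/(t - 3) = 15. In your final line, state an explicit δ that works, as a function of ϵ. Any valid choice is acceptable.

Suppose ϵ > 0. We want δ > 0 with 0 < |t − 5| < δ ⇒ |(4t + 10)/(t - 3) − 15| < ϵ.
Combining over a common denominator, (4t + 10)/(t - 3) − 15 = [(4t + 10)·2 − 30·(t - 3)] / [2·(t - 3)] = -22(t − 5) / (2(t - 3)).
So |(4t + 10)/(t - 3) − 15| = 22|t − 5| / (2·|t − 3|).
Require δ ≤ 1, so |t − 3| ≥ |2| − |t − 5| > 2 − 1 = 1.
Hence |(4t + 10)/(t - 3) − 15| < 22|t − 5|/(2·1) = 11|t − 5|, which is < ϵ once |t − 5| < (1/11)ϵ.
Take δ = min(1, (1/11)ϵ). Then 0 < |t − 5| < δ forces both bounds, so |(4t + 10)/(t - 3) − 15| < ϵ.

δ = min(1, (1/11)ϵ)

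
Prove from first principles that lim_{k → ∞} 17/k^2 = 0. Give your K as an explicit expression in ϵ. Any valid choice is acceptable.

Let ϵ > 0 be given. For k ≥ 1, |17/k^2 − 0| = 17/k^2.
17/k^2 < ϵ ⇔ k^2 > 17/ϵ ⇔ k > (17/ϵ)^{1/2}.
Take K = (17/ϵ)^{1/2}. Then k > K implies 17/k^2 < ϵ.

K = (17/ϵ)^{1/2}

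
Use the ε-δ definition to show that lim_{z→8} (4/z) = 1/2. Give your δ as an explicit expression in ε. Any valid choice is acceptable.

Suppose ε > 0. We seek δ > 0 such that 0 < |z − 8| < δ implies |4/z − (1/2)| < ε.
|4/z − (1/2)| = 4·|8 − z|/(8·|z|) = 4|z − 8|/(8|z|).
Require δ ≤ 4 so that |z| > 8 − 4 = 4, hence 8|z| > 32.
Then |4/z − (1/2)| < 4|z − 8|/32, which is < ε when |z − 8| < 8ε.
Take δ = min(4, 8ε). Then 0 < |z − 8| < δ gives both |z − 8| < 4 and |z − 8| < 8ε, so |4/z − (1/2)| < ε.

δ = min(4, 8ε)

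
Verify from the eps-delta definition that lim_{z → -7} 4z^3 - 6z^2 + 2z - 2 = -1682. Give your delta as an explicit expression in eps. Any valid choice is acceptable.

delta = min(1, eps/768)

Fix eps > 0. We want delta > 0 such that 0 < |z + 7| < delta implies |(4z^3 - 6z^2 + 2z - 2) + 1682| < eps.
(4z^3 - 6z^2 + 2z - 2) + 1682 = 4z^3 - 6z^2 + 2z + 1680 = (z + 7)(4z^2 - 34z + 240).
So |(4z^3 - 6z^2 + 2z - 2) + 1682| = |z + 7|·|4z^2 - 34z + 240|.
Assume first that |z + 7| < 1, so |z| < 8. Then |4z^2 - 34z + 240| ≤ 4·8^2 + 34·8 + 240 = 768.
Hence |(4z^3 - 6z^2 + 2z - 2) + 1682| ≤ 768|z + 7| < eps provided |z + 7| < eps/768.
Take delta = min(1, eps/768). Then 0 < |z + 7| < delta gives both |z + 7| < 1 and |z + 7| < eps/768, so |(4z^3 - 6z^2 + 2z - 2) + 1682| < eps.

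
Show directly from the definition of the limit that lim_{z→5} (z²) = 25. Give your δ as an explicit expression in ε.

Suppose ε > 0. We seek δ > 0 with 0 < |z − 5| < δ ⇒ |z² − 25| < ε.
Factor: z² − 25 = (z − 5)(z + 5), so |z² − 25| = |z − 5|·|z + 5|.
Restrict δ ≤ 1. Then |z − 5| < 1 gives |z| < 6, so by the triangle inequality |z + 5| ≤ 6 + 5 = 11.
Hence |z² − 25| ≤ 11|z − 5|, which is < ε once |z − 5| < ε/11.
Take δ = min(1, ε/11). If 0 < |z − 5| < δ then both bounds hold and |z² − 25| ≤ 11|z − 5| < 11·(ε/11) = ε.

δ = min(1, ε/11)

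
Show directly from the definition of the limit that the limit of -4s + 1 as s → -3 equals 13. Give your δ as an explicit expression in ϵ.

Let ϵ > 0 be given. We need δ > 0 so that 0 < |s + 3| < δ implies |(-4s + 1) − 13| < ϵ.
Since (-4s + 1) − 13 = -4(s + 3), we have |(-4s + 1) − 13| = 4|s + 3|.
So 4|s + 3| < ϵ exactly when |s + 3| < ϵ/4.
Take δ = ϵ/4. If 0 < |s + 3| < δ then |(-4s + 1) − 13| = 4|s + 3| < 4·(ϵ/4) = ϵ.

δ = ϵ/4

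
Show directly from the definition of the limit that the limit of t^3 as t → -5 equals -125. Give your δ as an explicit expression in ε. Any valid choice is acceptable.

Let ε > 0. We seek δ > 0 with 0 < |t + 5| < δ ⇒ |t^3 + 125| < ε.
Factor: t^3 + 125 = (t + 5)(t^2 - 5t + 25), so |t^3 + 125| = |t + 5|·|t^2 - 5t + 25|.
Restrict δ ≤ 2. Then |t + 5| < 2 gives |t| < 7, so by the triangle inequality |t^2 - 5t + 25| ≤ 7^2 + 5·7 + 25 = 109.
Hence |t^3 + 125| ≤ 109|t + 5|, which is < ε once |t + 5| < ε/109.
Take δ = min(2, ε/109). If 0 < |t + 5| < δ then both bounds hold and |t^3 + 125| ≤ 109|t + 5| < 109·(ε/109) = ε.

δ = min(2, ε/109)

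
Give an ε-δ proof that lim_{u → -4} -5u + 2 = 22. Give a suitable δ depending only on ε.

Let ε > 0. We need δ > 0 so that 0 < |u + 4| < δ implies |(-5u + 2) − 22| < ε.
Since (-5u + 2) − 22 = -5(u + 4), we have |(-5u + 2) − 22| = 5|u + 4|.
Thus it suffices that |u + 4| < ε/5.
Choosing δ = ε/5 gives |(-5u + 2) − 22| = 5|u + 4| < ε whenever |u + 4| < δ.

δ = ε/5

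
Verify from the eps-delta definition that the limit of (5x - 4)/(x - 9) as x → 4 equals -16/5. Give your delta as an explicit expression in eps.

delta = min(5/2, (25/82)eps)

Let eps > 0 be given. We want delta > 0 with 0 < |x − 4| < delta ⇒ |(5x - 4)/(x - 9) + 16/5| < eps.
Combining over a common denominator, (5x - 4)/(x - 9) + 16/5 = [(5x - 4)·(-5) − 16·(x - 9)] / [(-5)·(x - 9)] = -41(x − 4) / ((-5)(x - 9)).
So |(5x - 4)/(x - 9) + 16/5| = 41|x − 4| / (5·|x − 9|).
Require delta ≤ 5/2, so |x − 9| ≥ |-5| − |x − 4| > 5 − 5/2 = 5/2.
Hence |(5x - 4)/(x - 9) + 16/5| < 41|x − 4|/(5·(5/2)) = (82/25)|x − 4|, which is < eps once |x − 4| < (25/82)eps.
Take delta = min(5/2, (25/82)eps). Then 0 < |x − 4| < delta forces both bounds, so |(5x - 4)/(x - 9) + 16/5| < eps.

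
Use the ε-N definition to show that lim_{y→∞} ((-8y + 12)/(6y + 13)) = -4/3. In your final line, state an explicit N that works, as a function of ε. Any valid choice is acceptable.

Fix ε > 0. We seek N > 0 such that y > N implies |(-8y + 12)/(6y + 13) + 4/3| < ε.
(-8y + 12)/(6y + 13) + 4/3 = (6(-8y + 12) − (-8)(6y + 13)) / (6(6y + 13)) = 176/(6(6y + 13)).
For y > 0 we have 6y + 13 > 6y, so |(-8y + 12)/(6y + 13) + 4/3| = 176/(6(6y + 13)) < 176/(6·6y) = (44/9)/y.
Thus |(-8y + 12)/(6y + 13) + 4/3| < ε whenever y > (44/9)/ε.
Take N = (44/9)/ε. If y > N then |(-8y + 12)/(6y + 13) + 4/3| < (44/9)/y < ε.

N = (44/9)/ε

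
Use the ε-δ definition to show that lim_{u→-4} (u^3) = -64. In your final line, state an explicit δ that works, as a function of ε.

Let ε > 0. We seek δ > 0 with 0 < |u + 4| < δ ⇒ |u^3 + 64| < ε.
Factor: u^3 + 64 = (u + 4)(u^2 - 4u + 16), so |u^3 + 64| = |u + 4|·|u^2 - 4u + 16|.
Restrict δ ≤ 2. Then |u + 4| < 2 gives |u| < 6, so by the triangle inequality |u^2 - 4u + 16| ≤ 6^2 + 4·6 + 16 = 76.
Hence |u^3 + 64| ≤ 76|u + 4|, which is < ε once |u + 4| < ε/76.
Take δ = min(2, ε/76). If 0 < |u + 4| < δ then both bounds hold and |u^3 + 64| ≤ 76|u + 4| < 76·(ε/76) = ε.

δ = min(2, ε/76)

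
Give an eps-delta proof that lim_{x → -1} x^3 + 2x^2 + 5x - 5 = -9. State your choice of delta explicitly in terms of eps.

delta = min(1, eps/10)

Let eps > 0. We want delta > 0 such that 0 < |x + 1| < delta implies |(x^3 + 2x^2 + 5x - 5) + 9| < eps.
(x^3 + 2x^2 + 5x - 5) + 9 = x^3 + 2x^2 + 5x + 4 = (x + 1)(x^2 + x + 4).
So |(x^3 + 2x^2 + 5x - 5) + 9| = |x + 1|·|x^2 + x + 4|.
Assume first that |x + 1| < 1, so |x| < 2. Then |x^2 + x + 4| ≤ 2^2 + 2 + 4 = 10.
Hence |(x^3 + 2x^2 + 5x - 5) + 9| ≤ 10|x + 1| < eps provided |x + 1| < eps/10.
Choosing delta = min(1, eps/10) ensures both conditions, hence |(x^3 + 2x^2 + 5x - 5) + 9| < eps.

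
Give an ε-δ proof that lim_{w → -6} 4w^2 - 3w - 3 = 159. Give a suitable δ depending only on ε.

Let ε > 0. We want δ > 0 such that 0 < |w + 6| < δ implies |(4w^2 - 3w - 3) − 159| < ε.
(4w^2 - 3w - 3) − 159 = 4w^2 - 3w - 162 = (w + 6)(4w - 27).
So |(4w^2 - 3w - 3) − 159| = |w + 6|·|4w - 27|.
Assume first that |w + 6| < 2, so |w| < 8. Then |4w - 27| ≤ 4·8 + 27 = 59.
Hence |(4w^2 - 3w - 3) − 159| ≤ 59|w + 6| < ε provided |w + 6| < ε/59.
Take δ = min(2, ε/59). Then 0 < |w + 6| < δ gives both |w + 6| < 2 and |w + 6| < ε/59, so |(4w^2 - 3w - 3) − 159| < ε.

δ = min(2, ε/59)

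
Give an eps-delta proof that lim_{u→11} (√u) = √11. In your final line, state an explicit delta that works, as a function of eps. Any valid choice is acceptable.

delta = min(11, √11·eps)

Let eps > 0 be given. We want delta > 0 such that 0 < |u − 11| < delta implies |√u − √11| < eps.
Rationalise: √u − √11 = (u − 11)/(√u + √11), so |√u − √11| = |u − 11|/(√u + √11).
Restrict delta ≤ 11 so that |u − 11| < 11 forces u > 0, and then √u + √11 > √11.
Hence |√u − √11| < |u − 11|/√11, which is < eps once |u − 11| < √11·eps.
Take delta = min(11, √11·eps). If 0 < |u − 11| < delta then u > 0 and |√u − √11| < |u − 11|/√11 < eps.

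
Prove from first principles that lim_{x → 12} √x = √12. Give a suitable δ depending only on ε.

Fix ε > 0. We want δ > 0 such that 0 < |x − 12| < δ implies |√x − √12| < ε.
Multiplying by the conjugate, |√x − √12| = |x − 12|/(√x + √12).
Restrict δ ≤ 12 so that |x − 12| < 12 forces x > 0, and then √x + √12 > √12.
Hence |√x − √12| < |x − 12|/√12, which is < ε once |x − 12| < √12·ε.
Take δ = min(12, √12·ε). If 0 < |x − 12| < δ then x > 0 and |√x − √12| < |x − 12|/√12 < ε.

δ = min(12, √12·ε)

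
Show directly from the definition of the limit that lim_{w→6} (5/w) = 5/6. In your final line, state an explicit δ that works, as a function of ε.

δ = min(3, (18/5)ε)

Fix ε > 0. We seek δ > 0 such that 0 < |w − 6| < δ implies |5/w − (5/6)| < ε.
|5/w − (5/6)| = 5·|6 − w|/(6·|w|) = 5|w − 6|/(6|w|).
Require δ ≤ 3 so that |w| > 6 − 3 = 3, hence 6|w| > 18.
Then |5/w − (5/6)| < 5|w − 6|/18, which is < ε when |w − 6| < (18/5)ε.
Take δ = min(3, (18/5)ε). Then 0 < |w − 6| < δ gives both |w − 6| < 3 and |w − 6| < (18/5)ε, so |5/w − (5/6)| < ε.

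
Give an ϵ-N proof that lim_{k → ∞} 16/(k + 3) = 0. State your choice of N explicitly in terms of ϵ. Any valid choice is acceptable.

N = 16/ϵ

Fix ϵ > 0. For k ≥ 1, |16/(k + 3) − 0| = 16/(k + 3) ≤ 16/k.
We need 16/k < ϵ, i.e. k > 16/ϵ.
Take N = 16/ϵ. If k > N then |16/(k + 3)| ≤ 16/k < ϵ.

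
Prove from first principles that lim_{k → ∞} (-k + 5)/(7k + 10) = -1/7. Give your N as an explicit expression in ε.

N = (45/49)/ε

Suppose ε > 0. For k ≥ 1, |(-k + 5)/(7k + 10) + 1/7| = |45|/(7(7k + 10)) = 45/(7(7k + 10)).
Since 7k + 10 ≥ 7k for k ≥ 1, this is ≤ 45/(7·7k) = (45/49)/k.
So |(-k + 5)/(7k + 10) + 1/7| < ε whenever k > (45/49)/ε.
Take N = (45/49)/ε. If k > N then |(-k + 5)/(7k + 10) + 1/7| ≤ (45/49)/k < ε.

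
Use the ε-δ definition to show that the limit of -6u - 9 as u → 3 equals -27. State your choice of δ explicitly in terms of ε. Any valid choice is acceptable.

Let ε > 0. We need δ > 0 so that 0 < |u − 3| < δ implies |(-6u - 9) + 27| < ε.
Since (-6u - 9) + 27 = -6(u − 3), we have |(-6u - 9) + 27| = 6|u − 3|.
So 6|u − 3| < ε exactly when |u − 3| < ε/6.
Take δ = ε/6. If 0 < |u − 3| < δ then |(-6u - 9) + 27| = 6|u − 3| < 6·(ε/6) = ε.

δ = ε/6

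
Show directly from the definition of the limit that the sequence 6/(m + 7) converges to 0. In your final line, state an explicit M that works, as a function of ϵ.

Suppose ϵ > 0. For m ≥ 1, |6/(m + 7) − 0| = 6/(m + 7) ≤ 6/m.
We need 6/m < ϵ, i.e. m > 6/ϵ.
Take M = 6/ϵ. If m > M then |6/(m + 7)| ≤ 6/m < ϵ.

M = 6/ϵ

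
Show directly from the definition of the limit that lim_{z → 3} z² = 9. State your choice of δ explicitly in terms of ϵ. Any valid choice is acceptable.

δ = min(1, ϵ/7)

Let ϵ > 0. We seek δ > 0 with 0 < |z − 3| < δ ⇒ |z² − 9| < ϵ.
Factor: z² − 9 = (z − 3)(z + 3), so |z² − 9| = |z − 3|·|z + 3|.
Restrict δ ≤ 1. Then |z − 3| < 1 gives |z| < 4, so by the triangle inequality |z + 3| ≤ 4 + 3 = 7.
Hence |z² − 9| ≤ 7|z − 3|, which is < ϵ once |z − 3| < ϵ/7.
Take δ = min(1, ϵ/7). If 0 < |z − 3| < δ then both bounds hold and |z² − 9| ≤ 7|z − 3| < 7·(ϵ/7) = ϵ.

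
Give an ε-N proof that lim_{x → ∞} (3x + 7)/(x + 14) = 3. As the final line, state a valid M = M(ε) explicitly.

M = 35/ε

Suppose ε > 0. We seek M > 0 such that x > M implies |(3x + 7)/(x + 14) − 3| < ε.
(3x + 7)/(x + 14) − 3 = ((3x + 7) − 3(x + 14)) / ((x + 14)) = -35/((x + 14)).
For x > 0 we have x + 14 > x, so |(3x + 7)/(x + 14) − 3| = 35/((x + 14)) < 35/(x) = 35/x.
Thus |(3x + 7)/(x + 14) − 3| < ε whenever x > 35/ε.
Take M = 35/ε. If x > M then |(3x + 7)/(x + 14) − 3| < 35/x < ε.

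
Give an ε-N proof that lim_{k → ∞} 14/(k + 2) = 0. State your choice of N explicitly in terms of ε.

N = 14/ε

Suppose ε > 0. For k ≥ 1, |14/(k + 2) − 0| = 14/(k + 2) ≤ 14/k.
We need 14/k < ε, i.e. k > 14/ε.
Take N = 14/ε. If k > N then |14/(k + 2)| ≤ 14/k < ε.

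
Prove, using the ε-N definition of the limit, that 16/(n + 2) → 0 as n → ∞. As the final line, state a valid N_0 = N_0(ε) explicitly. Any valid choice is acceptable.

N_0 = 16/ε

Fix ε > 0. For n ≥ 1, |16/(n + 2) − 0| = 16/(n + 2) ≤ 16/n.
We need 16/n < ε, i.e. n > 16/ε.
Take N_0 = 16/ε. If n > N_0 then |16/(n + 2)| ≤ 16/n < ε.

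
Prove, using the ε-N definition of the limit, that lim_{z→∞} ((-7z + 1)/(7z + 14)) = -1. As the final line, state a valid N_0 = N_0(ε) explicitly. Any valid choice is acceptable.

Let ε > 0. We seek N_0 > 0 such that z > N_0 implies |(-7z + 1)/(7z + 14) + 1| < ε.
(-7z + 1)/(7z + 14) + 1 = (7(-7z + 1) − (-7)(7z + 14)) / (7(7z + 14)) = 105/(7(7z + 14)).
For z > 0 we have 7z + 14 > 7z, so |(-7z + 1)/(7z + 14) + 1| = 105/(7(7z + 14)) < 105/(7·7z) = (15/7)/z.
Thus |(-7z + 1)/(7z + 14) + 1| < ε whenever z > (15/7)/ε.
Take N_0 = (15/7)/ε. If z > N_0 then |(-7z + 1)/(7z + 14) + 1| < (15/7)/z < ε.

N_0 = (15/7)/ε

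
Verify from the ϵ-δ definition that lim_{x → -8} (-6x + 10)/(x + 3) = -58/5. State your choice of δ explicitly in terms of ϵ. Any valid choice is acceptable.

δ = min(5/2, (25/56)ϵ)

Fix ϵ > 0. We want δ > 0 with 0 < |x + 8| < δ ⇒ |(-6x + 10)/(x + 3) + 58/5| < ϵ.
Combining over a common denominator, (-6x + 10)/(x + 3) + 58/5 = [(-6x + 10)·(-5) − 58·(x + 3)] / [(-5)·(x + 3)] = -28(x + 8) / ((-5)(x + 3)).
So |(-6x + 10)/(x + 3) + 58/5| = 28|x + 8| / (5·|x + 3|).
Restrict δ ≤ 5/2. Then |x + 8| < 5/2 gives |x + 3| = |(x + 8) + (-5)| ≥ 5 − 5/2 = 5/2.
Hence |(-6x + 10)/(x + 3) + 58/5| < 28|x + 8|/(5·(5/2)) = (56/25)|x + 8|, which is < ϵ once |x + 8| < (25/56)ϵ.
Take δ = min(5/2, (25/56)ϵ). Then 0 < |x + 8| < δ forces both bounds, so |(-6x + 10)/(x + 3) + 58/5| < ϵ.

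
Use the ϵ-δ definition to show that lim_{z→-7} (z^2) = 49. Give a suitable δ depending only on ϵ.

Suppose ϵ > 0. We seek δ > 0 with 0 < |z + 7| < δ ⇒ |z^2 − 49| < ϵ.
Factor: z^2 − 49 = (z + 7)(z - 7), so |z^2 − 49| = |z + 7|·|z - 7|.
Impose δ ≤ 1 so that |z| < 8; then |z - 7| ≤ 15.
Hence |z^2 − 49| ≤ 15|z + 7|, which is < ϵ once |z + 7| < ϵ/15.
Take δ = min(1, ϵ/15). If 0 < |z + 7| < δ then both bounds hold and |z^2 − 49| ≤ 15|z + 7| < 15·(ϵ/15) = ϵ.

δ = min(1, ϵ/15)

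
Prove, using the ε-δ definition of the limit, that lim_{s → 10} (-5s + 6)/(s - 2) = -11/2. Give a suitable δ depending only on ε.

Suppose ε > 0. We want δ > 0 with 0 < |s − 10| < δ ⇒ |(-5s + 6)/(s - 2) + 11/2| < ε.
Combining over a common denominator, (-5s + 6)/(s - 2) + 11/2 = [(-5s + 6)·8 − (-44)·(s - 2)] / [8·(s - 2)] = 4(s − 10) / (8(s - 2)).
So |(-5s + 6)/(s - 2) + 11/2| = 4|s − 10| / (8·|s − 2|).
Restrict δ ≤ 4. Then |s − 10| < 4 gives |s − 2| = |(s − 10) + 8| ≥ 8 − 4 = 4.
Hence |(-5s + 6)/(s - 2) + 11/2| < 4|s − 10|/(8·4) = (1/8)|s − 10|, which is < ε once |s − 10| < 8ε.
Take δ = min(4, 8ε). Then 0 < |s − 10| < δ forces both bounds, so |(-5s + 6)/(s - 2) + 11/2| < ε.

δ = min(4, 8ε)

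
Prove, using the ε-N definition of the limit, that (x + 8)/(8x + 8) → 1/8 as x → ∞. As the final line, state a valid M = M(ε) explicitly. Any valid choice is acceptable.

M = (7/8)/ε

Suppose ε > 0. We seek M > 0 such that x > M implies |(x + 8)/(8x + 8) − (1/8)| < ε.
(x + 8)/(8x + 8) − (1/8) = (8(x + 8) − (8x + 8)) / (8(8x + 8)) = 56/(8(8x + 8)).
For x > 0 we have 8x + 8 > 8x, so |(x + 8)/(8x + 8) − (1/8)| = 56/(8(8x + 8)) < 56/(8·8x) = (7/8)/x.
Thus |(x + 8)/(8x + 8) − (1/8)| < ε whenever x > (7/8)/ε.
Take M = (7/8)/ε. If x > M then |(x + 8)/(8x + 8) − (1/8)| < (7/8)/x < ε.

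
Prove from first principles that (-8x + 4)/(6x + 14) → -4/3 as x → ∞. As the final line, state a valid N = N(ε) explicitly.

N = (34/9)/ε

Let ε > 0 be given. We seek N > 0 such that x > N implies |(-8x + 4)/(6x + 14) + 4/3| < ε.
(-8x + 4)/(6x + 14) + 4/3 = (6(-8x + 4) − (-8)(6x + 14)) / (6(6x + 14)) = 136/(6(6x + 14)).
For x > 0 we have 6x + 14 > 6x, so |(-8x + 4)/(6x + 14) + 4/3| = 136/(6(6x + 14)) < 136/(6·6x) = (34/9)/x.
Thus |(-8x + 4)/(6x + 14) + 4/3| < ε whenever x > (34/9)/ε.
Take N = (34/9)/ε. If x > N then |(-8x + 4)/(6x + 14) + 4/3| < (34/9)/x < ε.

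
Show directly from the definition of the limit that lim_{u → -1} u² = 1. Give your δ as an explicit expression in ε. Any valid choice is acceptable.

δ = min(1, ε/3)

Let ε > 0 be given. We seek δ > 0 with 0 < |u + 1| < δ ⇒ |u² − 1| < ε.
Factor: u² − 1 = (u + 1)(u - 1), so |u² − 1| = |u + 1|·|u - 1|.
Restrict δ ≤ 1. Then |u + 1| < 1 gives |u| < 2, so by the triangle inequality |u - 1| ≤ 2 + 1 = 3.
Hence |u² − 1| ≤ 3|u + 1|, which is < ε once |u + 1| < ε/3.
Take δ = min(1, ε/3). If 0 < |u + 1| < δ then both bounds hold and |u² − 1| ≤ 3|u + 1| < 3·(ε/3) = ε.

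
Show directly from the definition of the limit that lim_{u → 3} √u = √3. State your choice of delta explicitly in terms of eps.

delta = min(3, √3·eps)

Fix eps > 0. We want delta > 0 such that 0 < |u − 3| < delta implies |√u − √3| < eps.
Rationalise: √u − √3 = (u − 3)/(√u + √3), so |√u − √3| = |u − 3|/(√u + √3).
Restrict delta ≤ 3 so that |u − 3| < 3 forces u > 0, and then √u + √3 > √3.
Hence |√u − √3| < |u − 3|/√3, which is < eps once |u − 3| < √3·eps.
Take delta = min(3, √3·eps). If 0 < |u − 3| < delta then u > 0 and |√u − √3| < |u − 3|/√3 < eps.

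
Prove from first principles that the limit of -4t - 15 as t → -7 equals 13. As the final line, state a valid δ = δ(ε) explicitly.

δ = ε/4

Suppose ε > 0. We need δ > 0 so that 0 < |t + 7| < δ implies |(-4t - 15) − 13| < ε.
Since (-4t - 15) − 13 = -4(t + 7), we have |(-4t - 15) − 13| = 4|t + 7|.
Thus it suffices that |t + 7| < ε/4.
Take δ = ε/4. If 0 < |t + 7| < δ then |(-4t - 15) − 13| = 4|t + 7| < 4·(ε/4) = ε.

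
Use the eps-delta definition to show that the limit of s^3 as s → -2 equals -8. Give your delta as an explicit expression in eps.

delta = min(1, eps/19)

Fix eps > 0. We seek delta > 0 with 0 < |s + 2| < delta ⇒ |s^3 + 8| < eps.
Factor: s^3 + 8 = (s + 2)(s^2 - 2s + 4), so |s^3 + 8| = |s + 2|·|s^2 - 2s + 4|.
Restrict delta ≤ 1. Then |s + 2| < 1 gives |s| < 3, so by the triangle inequality |s^2 - 2s + 4| ≤ 3^2 + 2·3 + 4 = 19.
Hence |s^3 + 8| ≤ 19|s + 2|, which is < eps once |s + 2| < eps/19.
Take delta = min(1, eps/19). If 0 < |s + 2| < delta then both bounds hold and |s^3 + 8| ≤ 19|s + 2| < 19·(eps/19) = eps.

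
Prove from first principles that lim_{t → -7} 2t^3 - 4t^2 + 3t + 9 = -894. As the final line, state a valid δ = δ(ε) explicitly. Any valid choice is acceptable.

δ = min(1, ε/401)

Let ε > 0 be given. We want δ > 0 such that 0 < |t + 7| < δ implies |(2t^3 - 4t^2 + 3t + 9) + 894| < ε.
(2t^3 - 4t^2 + 3t + 9) + 894 = 2t^3 - 4t^2 + 3t + 903 = (t + 7)(2t^2 - 18t + 129).
So |(2t^3 - 4t^2 + 3t + 9) + 894| = |t + 7|·|2t^2 - 18t + 129|.
Require δ ≤ 1. Then |t + 7| < 1 gives |t| < 8, and by the triangle inequality |2t^2 - 18t + 129| ≤ 2·8^2 + 18·8 + 129 = 401.
Hence |(2t^3 - 4t^2 + 3t + 9) + 894| ≤ 401|t + 7| < ε provided |t + 7| < ε/401.
Take δ = min(1, ε/401). Then 0 < |t + 7| < δ gives both |t + 7| < 1 and |t + 7| < ε/401, so |(2t^3 - 4t^2 + 3t + 9) + 894| < ε.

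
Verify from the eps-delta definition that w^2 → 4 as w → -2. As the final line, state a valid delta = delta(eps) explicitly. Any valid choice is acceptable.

Let eps > 0. We seek delta > 0 with 0 < |w + 2| < delta ⇒ |w^2 − 4| < eps.
Factor: w^2 − 4 = (w + 2)(w - 2), so |w^2 − 4| = |w + 2|·|w - 2|.
Impose delta ≤ 1 so that |w| < 3; then |w - 2| ≤ 5.
Hence |w^2 − 4| ≤ 5|w + 2|, which is < eps once |w + 2| < eps/5.
Take delta = min(1, eps/5). If 0 < |w + 2| < delta then both bounds hold and |w^2 − 4| ≤ 5|w + 2| < 5·(eps/5) = eps.

delta = min(1, eps/5)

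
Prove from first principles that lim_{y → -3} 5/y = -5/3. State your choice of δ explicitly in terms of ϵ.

Let ϵ > 0. We seek δ > 0 such that 0 < |y + 3| < δ implies |5/y + 5/3| < ϵ.
|5/y + 5/3| = 5·|-3 − y|/(3·|y|) = 5|y + 3|/(3|y|).
Restrict δ ≤ 3/2. Then |y + 3| < 3/2 gives |y| > 3/2, so 3|y| > 9/2.
Then |5/y + 5/3| < 5|y + 3|/(9/2), which is < ϵ when |y + 3| < (9/10)ϵ.
Take δ = min(3/2, (9/10)ϵ). Then 0 < |y + 3| < δ gives both |y + 3| < 3/2 and |y + 3| < (9/10)ϵ, so |5/y + 5/3| < ϵ.

δ = min(3/2, (9/10)ϵ)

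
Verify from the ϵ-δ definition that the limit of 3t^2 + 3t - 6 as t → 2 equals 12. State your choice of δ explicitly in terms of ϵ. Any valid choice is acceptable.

Fix ϵ > 0. We want δ > 0 such that 0 < |t − 2| < δ implies |(3t^2 + 3t - 6) − 12| < ϵ.
(3t^2 + 3t - 6) − 12 = 3t^2 + 3t - 18 = (t − 2)(3t + 9).
So |(3t^2 + 3t - 6) − 12| = |t − 2|·|3t + 9|.
Assume first that |t − 2| < 1, so |t| < 3. Then |3t + 9| ≤ 3·3 + 9 = 18.
Hence |(3t^2 + 3t - 6) − 12| ≤ 18|t − 2| < ϵ provided |t − 2| < ϵ/18.
Take δ = min(1, ϵ/18). Then 0 < |t − 2| < δ gives both |t − 2| < 1 and |t − 2| < ϵ/18, so |(3t^2 + 3t - 6) − 12| < ϵ.

δ = min(1, ϵ/18)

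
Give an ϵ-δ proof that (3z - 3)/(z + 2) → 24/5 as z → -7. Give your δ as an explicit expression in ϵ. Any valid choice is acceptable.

Let ϵ > 0. We want δ > 0 with 0 < |z + 7| < δ ⇒ |(3z - 3)/(z + 2) − (24/5)| < ϵ.
Combining over a common denominator, (3z - 3)/(z + 2) − (24/5) = [(3z - 3)·(-5) − (-24)·(z + 2)] / [(-5)·(z + 2)] = 9(z + 7) / ((-5)(z + 2)).
So |(3z - 3)/(z + 2) − (24/5)| = 9|z + 7| / (5·|z + 2|).
Require δ ≤ 5/2, so |z + 2| ≥ |-5| − |z + 7| > 5 − 5/2 = 5/2.
Hence |(3z - 3)/(z + 2) − (24/5)| < 9|z + 7|/(5·(5/2)) = (18/25)|z + 7|, which is < ϵ once |z + 7| < (25/18)ϵ.
Take δ = min(5/2, (25/18)ϵ). Then 0 < |z + 7| < δ forces both bounds, so |(3z - 3)/(z + 2) − (24/5)| < ϵ.

δ = min(5/2, (25/18)ϵ)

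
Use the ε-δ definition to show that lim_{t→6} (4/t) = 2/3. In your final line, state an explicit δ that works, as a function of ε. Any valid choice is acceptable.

δ = min(3, (9/2)ε)

Fix ε > 0. We seek δ > 0 such that 0 < |t − 6| < δ implies |4/t − (2/3)| < ε.
|4/t − (2/3)| = 4·|6 − t|/(6·|t|) = 4|t − 6|/(6|t|).
Restrict δ ≤ 3. Then |t − 6| < 3 gives |t| > 3, so 6|t| > 18.
Then |4/t − (2/3)| < 4|t − 6|/18, which is < ε when |t − 6| < (9/2)ε.
Take δ = min(3, (9/2)ε). Then 0 < |t − 6| < δ gives both |t − 6| < 3 and |t − 6| < (9/2)ε, so |4/t − (2/3)| < ε.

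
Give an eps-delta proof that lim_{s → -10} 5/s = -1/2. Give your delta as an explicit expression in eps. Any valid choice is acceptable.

Fix eps > 0. We seek delta > 0 such that 0 < |s + 10| < delta implies |5/s + 1/2| < eps.
|5/s + 1/2| = 5·|-10 − s|/(10·|s|) = 5|s + 10|/(10|s|).
Restrict delta ≤ 5. Then |s + 10| < 5 gives |s| > 5, so 10|s| > 50.
Then |5/s + 1/2| < 5|s + 10|/50, which is < eps when |s + 10| < 10eps.
Take delta = min(5, 10eps). Then 0 < |s + 10| < delta gives both |s + 10| < 5 and |s + 10| < 10eps, so |5/s + 1/2| < eps.

delta = min(5, 10eps)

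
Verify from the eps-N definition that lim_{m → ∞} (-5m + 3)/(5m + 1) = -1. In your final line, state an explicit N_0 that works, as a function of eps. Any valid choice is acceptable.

N_0 = (4/5)/eps

Let eps > 0 be given. For m ≥ 1, |(-5m + 3)/(5m + 1) + 1| = |20|/(5(5m + 1)) = 20/(5(5m + 1)).
Since 5m + 1 ≥ 5m for m ≥ 1, this is ≤ 20/(5·5m) = (4/5)/m.
So |(-5m + 3)/(5m + 1) + 1| < eps whenever m > (4/5)/eps.
Take N_0 = (4/5)/eps. If m > N_0 then |(-5m + 3)/(5m + 1) + 1| ≤ (4/5)/m < eps.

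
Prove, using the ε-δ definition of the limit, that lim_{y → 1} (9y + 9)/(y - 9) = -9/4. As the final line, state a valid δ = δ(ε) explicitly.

δ = min(4, (16/45)ε)

Let ε > 0 be given. We want δ > 0 with 0 < |y − 1| < δ ⇒ |(9y + 9)/(y - 9) + 9/4| < ε.
Combining over a common denominator, (9y + 9)/(y - 9) + 9/4 = [(9y + 9)·(-8) − 18·(y - 9)] / [(-8)·(y - 9)] = -90(y − 1) / ((-8)(y - 9)).
So |(9y + 9)/(y - 9) + 9/4| = 90|y − 1| / (8·|y − 9|).
Restrict δ ≤ 4. Then |y − 1| < 4 gives |y − 9| = |(y − 1) + (-8)| ≥ 8 − 4 = 4.
Hence |(9y + 9)/(y - 9) + 9/4| < 90|y − 1|/(8·4) = (45/16)|y − 1|, which is < ε once |y − 1| < (16/45)ε.
Take δ = min(4, (16/45)ε). Then 0 < |y − 1| < δ forces both bounds, so |(9y + 9)/(y - 9) + 9/4| < ε.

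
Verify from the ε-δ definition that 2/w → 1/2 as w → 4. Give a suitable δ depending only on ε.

δ = min(2, 4ε)

Let ε > 0 be given. We seek δ > 0 such that 0 < |w − 4| < δ implies |2/w − (1/2)| < ε.
|2/w − (1/2)| = 2·|4 − w|/(4·|w|) = 2|w − 4|/(4|w|).
Require δ ≤ 2 so that |w| > 4 − 2 = 2, hence 4|w| > 8.
Then |2/w − (1/2)| < 2|w − 4|/8, which is < ε when |w − 4| < 4ε.
Take δ = min(2, 4ε). Then 0 < |w − 4| < δ gives both |w − 4| < 2 and |w − 4| < 4ε, so |2/w − (1/2)| < ε.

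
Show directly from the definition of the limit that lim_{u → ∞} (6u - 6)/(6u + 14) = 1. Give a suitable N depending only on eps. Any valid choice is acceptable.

Suppose eps > 0. We seek N > 0 such that u > N implies |(6u - 6)/(6u + 14) − 1| < eps.
(6u - 6)/(6u + 14) − 1 = (6(6u - 6) − 6(6u + 14)) / (6(6u + 14)) = -120/(6(6u + 14)).
For u > 0 we have 6u + 14 > 6u, so |(6u - 6)/(6u + 14) − 1| = 120/(6(6u + 14)) < 120/(6·6u) = (10/3)/u.
Thus |(6u - 6)/(6u + 14) − 1| < eps whenever u > (10/3)/eps.
Take N = (10/3)/eps. If u > N then |(6u - 6)/(6u + 14) − 1| < (10/3)/u < eps.

N = (10/3)/eps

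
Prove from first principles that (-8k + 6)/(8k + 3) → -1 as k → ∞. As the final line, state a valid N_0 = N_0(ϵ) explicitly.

Suppose ϵ > 0. For k ≥ 1, |(-8k + 6)/(8k + 3) + 1| = |72|/(8(8k + 3)) = 72/(8(8k + 3)).
Since 8k + 3 ≥ 8k for k ≥ 1, this is ≤ 72/(8·8k) = (9/8)/k.
So |(-8k + 6)/(8k + 3) + 1| < ϵ whenever k > (9/8)/ϵ.
Take N_0 = (9/8)/ϵ. If k > N_0 then |(-8k + 6)/(8k + 3) + 1| ≤ (9/8)/k < ϵ.

N_0 = (9/8)/ϵ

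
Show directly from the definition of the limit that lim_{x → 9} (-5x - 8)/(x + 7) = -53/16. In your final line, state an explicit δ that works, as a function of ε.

Let ε > 0 be given. We want δ > 0 with 0 < |x − 9| < δ ⇒ |(-5x - 8)/(x + 7) + 53/16| < ε.
Combining over a common denominator, (-5x - 8)/(x + 7) + 53/16 = [(-5x - 8)·16 − (-53)·(x + 7)] / [16·(x + 7)] = -27(x − 9) / (16(x + 7)).
So |(-5x - 8)/(x + 7) + 53/16| = 27|x − 9| / (16·|x + 7|).
Restrict δ ≤ 8. Then |x − 9| < 8 gives |x + 7| = |(x − 9) + 16| ≥ 16 − 8 = 8.
Hence |(-5x - 8)/(x + 7) + 53/16| < 27|x − 9|/(16·8) = (27/128)|x − 9|, which is < ε once |x − 9| < (128/27)ε.
Take δ = min(8, (128/27)ε). Then 0 < |x − 9| < δ forces both bounds, so |(-5x - 8)/(x + 7) + 53/16| < ε.

δ = min(8, (128/27)ε)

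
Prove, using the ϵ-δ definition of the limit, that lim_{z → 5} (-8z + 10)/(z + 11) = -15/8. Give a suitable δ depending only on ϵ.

Fix ϵ > 0. We want δ > 0 with 0 < |z − 5| < δ ⇒ |(-8z + 10)/(z + 11) + 15/8| < ϵ.
Combining over a common denominator, (-8z + 10)/(z + 11) + 15/8 = [(-8z + 10)·16 − (-30)·(z + 11)] / [16·(z + 11)] = -98(z − 5) / (16(z + 11)).
So |(-8z + 10)/(z + 11) + 15/8| = 98|z − 5| / (16·|z + 11|).
Restrict δ ≤ 8. Then |z − 5| < 8 gives |z + 11| = |(z − 5) + 16| ≥ 16 − 8 = 8.
Hence |(-8z + 10)/(z + 11) + 15/8| < 98|z − 5|/(16·8) = (49/64)|z − 5|, which is < ϵ once |z − 5| < (64/49)ϵ.
Take δ = min(8, (64/49)ϵ). Then 0 < |z − 5| < δ forces both bounds, so |(-8z + 10)/(z + 11) + 15/8| < ϵ.

δ = min(8, (64/49)ϵ)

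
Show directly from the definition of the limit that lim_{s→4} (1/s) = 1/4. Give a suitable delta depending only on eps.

Suppose eps > 0. We seek delta > 0 such that 0 < |s − 4| < delta implies |1/s − (1/4)| < eps.
|1/s − (1/4)| = |4 − s|/(4·|s|) = |s − 4|/(4|s|).
Require delta ≤ 2 so that |s| > 4 − 2 = 2, hence 4|s| > 8.
Then |1/s − (1/4)| < |s − 4|/8, which is < eps when |s − 4| < 8eps.
Take delta = min(2, 8eps). Then 0 < |s − 4| < delta gives both |s − 4| < 2 and |s − 4| < 8eps, so |1/s − (1/4)| < eps.

delta = min(2, 8eps)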